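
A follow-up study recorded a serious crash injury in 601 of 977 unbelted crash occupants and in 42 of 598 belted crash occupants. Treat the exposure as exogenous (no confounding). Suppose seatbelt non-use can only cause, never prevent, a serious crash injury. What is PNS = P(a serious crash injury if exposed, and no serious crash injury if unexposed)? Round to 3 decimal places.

PNS ≈ 0.545

p₁ = P(outcome | exposed) = 601/977 = 0.61515
p₀ = P(outcome | unexposed) = 42/598 = 0.070234
Under exogeneity and monotonicity, PNS = p₁ − p₀.
PNS = 0.61515 − 0.070234 = 0.54491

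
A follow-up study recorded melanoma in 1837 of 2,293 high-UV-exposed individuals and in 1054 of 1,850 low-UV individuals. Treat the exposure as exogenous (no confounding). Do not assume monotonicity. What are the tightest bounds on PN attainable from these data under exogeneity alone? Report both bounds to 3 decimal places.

0.289 ≤ PN ≤ 0.537

p₁ = P(outcome | exposed) = 1837/2293 = 0.80113
p₀ = P(outcome | unexposed) = 1054/1850 = 0.56973
Under exogeneity alone the bounds on PN are max{0,(p₁−p₀)/p₁} ≤ PN ≤ min{1,(1−p₀)/p₁}.
  lower = (p₁ − p₀)/p₁ = 0.2314 / 0.80113 ≈ 0.2888
  upper = min{1, (1 − p₀)/p₁} = 0.43027 / 0.80113 ≈ 0.5371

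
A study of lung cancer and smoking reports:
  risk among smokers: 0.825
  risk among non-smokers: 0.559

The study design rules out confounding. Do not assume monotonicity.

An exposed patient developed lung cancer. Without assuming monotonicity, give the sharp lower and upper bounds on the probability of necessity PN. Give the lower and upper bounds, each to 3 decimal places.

0.322 ≤ PN ≤ 0.535

Let p₁ = 0.825, p₀ = 0.559.
Under exogeneity alone the bounds on PN are max{0,(p₁−p₀)/p₁} ≤ PN ≤ min{1,(1−p₀)/p₁}.
  lower = (p₁ − p₀)/p₁ = 0.266 / 0.825 ≈ 0.3224
  upper = min{1, (1 − p₀)/p₁} = 0.441 / 0.825 ≈ 0.5345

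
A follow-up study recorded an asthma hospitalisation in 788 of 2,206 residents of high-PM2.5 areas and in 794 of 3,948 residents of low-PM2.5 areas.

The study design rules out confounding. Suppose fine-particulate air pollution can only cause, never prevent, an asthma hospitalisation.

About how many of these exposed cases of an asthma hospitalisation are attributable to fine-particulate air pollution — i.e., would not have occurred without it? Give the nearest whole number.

p₁ = P(outcome | exposed) = 788/2206 = 0.35721
p₀ = P(outcome | unexposed) = 794/3948 = 0.20111
PN = (p₁ − p₀)/p₁ = (0.35721 − 0.20111) / 0.35721 ≈ 0.43698.
Attributable cases ≈ PN × (exposed cases) = 0.43698 × 788 ≈ 344.34.

about 344 cases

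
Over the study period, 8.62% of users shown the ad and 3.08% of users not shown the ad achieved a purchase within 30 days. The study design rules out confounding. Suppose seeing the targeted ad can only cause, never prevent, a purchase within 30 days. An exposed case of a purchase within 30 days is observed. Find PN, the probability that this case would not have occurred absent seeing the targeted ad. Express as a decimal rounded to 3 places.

PN ≈ 0.643

p₁ = 0.0862, p₀ = 0.0308.
Under exogeneity and monotonicity, PN = (p₁ − p₀) / p₁.
PN = (0.0862 − 0.0308) / 0.0862 = 0.0554 / 0.0862 ≈ 0.6427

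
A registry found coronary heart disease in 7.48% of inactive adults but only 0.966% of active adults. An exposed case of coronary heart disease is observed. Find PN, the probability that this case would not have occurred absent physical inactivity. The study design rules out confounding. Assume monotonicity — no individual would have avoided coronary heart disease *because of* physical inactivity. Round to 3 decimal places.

PN ≈ 0.871

p₁ = 0.0748, p₀ = 0.00966.
Under exogeneity and monotonicity, PN = (p₁ − p₀) / p₁.
PN = (0.0748 − 0.00966) / 0.0748 = 0.06514 / 0.0748 ≈ 0.8709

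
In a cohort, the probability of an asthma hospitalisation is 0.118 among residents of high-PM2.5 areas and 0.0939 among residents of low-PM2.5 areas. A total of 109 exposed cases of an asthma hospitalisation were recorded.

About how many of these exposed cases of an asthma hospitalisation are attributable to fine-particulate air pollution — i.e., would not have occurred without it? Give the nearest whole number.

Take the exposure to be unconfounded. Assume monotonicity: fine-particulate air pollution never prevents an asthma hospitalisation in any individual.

Let p₁ = 0.118, p₀ = 0.0939.
PN = (p₁ − p₀)/p₁ = (0.118 − 0.0939) / 0.118 ≈ 0.20424.
Attributable cases ≈ PN × (exposed cases) = 0.20424 × 109 ≈ 22.26.

about 22 cases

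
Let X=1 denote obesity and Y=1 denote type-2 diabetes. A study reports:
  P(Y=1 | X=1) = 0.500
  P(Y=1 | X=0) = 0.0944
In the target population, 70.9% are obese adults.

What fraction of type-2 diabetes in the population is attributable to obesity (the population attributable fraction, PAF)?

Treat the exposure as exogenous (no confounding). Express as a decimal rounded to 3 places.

PAF ≈ 0.753

Let p₁ = 0.5, p₀ = 0.0944.
Overall risk P(Y=1) = π·p₁ + (1−π)·p₀ = 0.709×0.5 + 0.291×0.0944 = 0.38197.
Under exogeneity, PAF = [P(Y=1) − p₀] / P(Y=1).
PAF = (0.38197 − 0.0944) / 0.38197 ≈ 0.7529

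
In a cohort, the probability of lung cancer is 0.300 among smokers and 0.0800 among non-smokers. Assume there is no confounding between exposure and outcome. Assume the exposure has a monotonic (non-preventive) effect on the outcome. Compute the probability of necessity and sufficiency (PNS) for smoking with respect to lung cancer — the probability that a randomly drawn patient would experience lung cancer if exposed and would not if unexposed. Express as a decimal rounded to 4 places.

Let p₁ = 0.3, p₀ = 0.08.
Under exogeneity and monotonicity, PNS = p₁ − p₀.
PNS = 0.3 − 0.08 = 0.22

PNS ≈ 0.2200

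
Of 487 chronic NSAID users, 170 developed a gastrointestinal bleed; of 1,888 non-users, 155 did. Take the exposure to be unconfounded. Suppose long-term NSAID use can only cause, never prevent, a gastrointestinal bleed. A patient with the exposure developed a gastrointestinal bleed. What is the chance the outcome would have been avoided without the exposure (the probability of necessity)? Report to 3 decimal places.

p₁ = P(outcome | exposed) = 170/487 = 0.34908
p₀ = P(outcome | unexposed) = 155/1888 = 0.082097
Under exogeneity and monotonicity, PN = (p₁ − p₀) / p₁.
PN = (0.34908 − 0.082097) / 0.34908 = 0.26698 / 0.34908 ≈ 0.7648

PN ≈ 0.765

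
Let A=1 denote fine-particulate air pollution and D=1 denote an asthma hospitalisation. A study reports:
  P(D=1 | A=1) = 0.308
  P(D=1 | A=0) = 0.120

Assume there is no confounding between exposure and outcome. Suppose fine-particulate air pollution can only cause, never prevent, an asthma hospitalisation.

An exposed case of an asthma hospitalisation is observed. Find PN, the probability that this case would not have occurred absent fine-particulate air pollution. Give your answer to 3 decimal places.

PN ≈ 0.610

Let p₁ = 0.308, p₀ = 0.12.
Under exogeneity and monotonicity, PN = (p₁ − p₀) / p₁.
PN = (0.308 − 0.12) / 0.308 = 0.188 / 0.308 ≈ 0.6104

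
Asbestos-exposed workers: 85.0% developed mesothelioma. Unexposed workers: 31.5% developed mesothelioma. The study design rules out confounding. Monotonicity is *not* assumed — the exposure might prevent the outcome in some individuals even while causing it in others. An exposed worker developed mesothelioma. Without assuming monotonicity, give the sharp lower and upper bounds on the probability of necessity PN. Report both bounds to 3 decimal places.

p₁ = 0.85, p₀ = 0.315.
Under exogeneity alone the bounds on PN are max{0,(p₁−p₀)/p₁} ≤ PN ≤ min{1,(1−p₀)/p₁}.
  lower = (p₁ − p₀)/p₁ = 0.535 / 0.85 ≈ 0.6294
  upper = min{1, (1 − p₀)/p₁} = 0.685 / 0.85 ≈ 0.8059

0.629 ≤ PN ≤ 0.806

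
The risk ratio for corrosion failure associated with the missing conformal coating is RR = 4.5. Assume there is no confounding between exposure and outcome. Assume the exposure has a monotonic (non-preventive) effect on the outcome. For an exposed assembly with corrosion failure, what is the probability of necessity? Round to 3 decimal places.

Under exogeneity and monotonicity, PN = (RR − 1) / RR = 1 − 1/RR.
PN = (4.5 − 1) / 4.5 = 3.5 / 4.5 ≈ 0.7778

PN ≈ 0.778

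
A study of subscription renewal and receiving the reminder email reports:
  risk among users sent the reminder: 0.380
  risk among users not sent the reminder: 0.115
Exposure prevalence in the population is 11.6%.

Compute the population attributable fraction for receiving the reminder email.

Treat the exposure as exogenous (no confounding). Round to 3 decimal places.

PAF ≈ 0.211

Let p₁ = 0.38, p₀ = 0.115.
Overall risk P(Y=1) = π·p₁ + (1−π)·p₀ = 0.116×0.38 + 0.884×0.115 = 0.14574.
Under exogeneity, PAF = [P(Y=1) − p₀] / P(Y=1).
PAF = (0.14574 − 0.115) / 0.14574 ≈ 0.2109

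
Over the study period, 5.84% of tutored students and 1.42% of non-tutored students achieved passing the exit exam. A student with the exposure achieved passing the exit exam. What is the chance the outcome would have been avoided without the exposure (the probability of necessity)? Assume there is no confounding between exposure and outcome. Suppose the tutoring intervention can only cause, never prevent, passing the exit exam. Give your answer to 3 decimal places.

p₁ = 0.0584, p₀ = 0.0142.
Under exogeneity and monotonicity, PN = (p₁ − p₀) / p₁.
PN = (0.0584 − 0.0142) / 0.0584 = 0.0442 / 0.0584 ≈ 0.7568

PN ≈ 0.757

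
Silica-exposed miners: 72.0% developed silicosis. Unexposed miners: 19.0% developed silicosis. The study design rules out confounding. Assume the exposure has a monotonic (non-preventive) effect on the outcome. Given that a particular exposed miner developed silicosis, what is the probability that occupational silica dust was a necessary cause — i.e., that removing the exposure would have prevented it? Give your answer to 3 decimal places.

p₁ = 0.72, p₀ = 0.19.
Under exogeneity and monotonicity, PN = (p₁ − p₀) / p₁.
PN = (0.72 − 0.19) / 0.72 = 0.53 / 0.72 ≈ 0.7361

PN ≈ 0.736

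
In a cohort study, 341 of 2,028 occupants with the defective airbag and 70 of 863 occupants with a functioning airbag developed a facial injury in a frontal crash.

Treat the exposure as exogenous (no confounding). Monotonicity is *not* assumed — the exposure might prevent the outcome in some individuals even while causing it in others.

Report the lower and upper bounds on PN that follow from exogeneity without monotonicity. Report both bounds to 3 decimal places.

p₁ = P(outcome | exposed) = 341/2028 = 0.16815
p₀ = P(outcome | unexposed) = 70/863 = 0.081112
Under exogeneity alone the bounds on PN are max{0,(p₁−p₀)/p₁} ≤ PN ≤ min{1,(1−p₀)/p₁}.
  lower = (p₁ − p₀)/p₁ = 0.087034 / 0.16815 ≈ 0.5176
  upper = min{1, (1 − p₀)/p₁} = 0.91889 / 0.16815 ≈ 5.4648 → capped at 1

0.518 ≤ PN ≤ 1.000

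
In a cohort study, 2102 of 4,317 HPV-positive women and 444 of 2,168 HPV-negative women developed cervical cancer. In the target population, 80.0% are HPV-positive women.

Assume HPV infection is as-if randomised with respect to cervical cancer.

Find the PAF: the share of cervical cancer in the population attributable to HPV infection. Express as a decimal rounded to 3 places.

PAF ≈ 0.524

p₁ = P(outcome | exposed) = 2102/4317 = 0.48691
p₀ = P(outcome | unexposed) = 444/2168 = 0.2048
Overall risk P(Y=1) = π·p₁ + (1−π)·p₀ = 0.8×0.48691 + 0.2×0.2048 = 0.43049.
Under exogeneity, PAF = [P(Y=1) − p₀] / P(Y=1).
PAF = (0.43049 − 0.2048) / 0.43049 ≈ 0.5243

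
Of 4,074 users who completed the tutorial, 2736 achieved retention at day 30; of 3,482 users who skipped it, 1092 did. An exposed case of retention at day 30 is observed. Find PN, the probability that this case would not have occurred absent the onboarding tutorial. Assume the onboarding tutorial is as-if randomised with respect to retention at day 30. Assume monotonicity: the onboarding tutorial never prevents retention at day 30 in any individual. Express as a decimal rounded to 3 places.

PN ≈ 0.533

p₁ = P(outcome | exposed) = 2736/4074 = 0.67158
p₀ = P(outcome | unexposed) = 1092/3482 = 0.31361
Under exogeneity and monotonicity, PN = (p₁ − p₀) / p₁.
PN = (0.67158 − 0.31361) / 0.67158 = 0.35796 / 0.67158 ≈ 0.5330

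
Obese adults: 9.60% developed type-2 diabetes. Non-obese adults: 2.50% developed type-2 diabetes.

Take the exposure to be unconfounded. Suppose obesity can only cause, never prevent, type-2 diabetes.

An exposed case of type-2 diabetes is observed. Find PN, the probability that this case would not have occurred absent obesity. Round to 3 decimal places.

p₁ = 0.096, p₀ = 0.025.
Under exogeneity and monotonicity, PN = (p₁ − p₀) / p₁.
PN = (0.096 − 0.025) / 0.096 = 0.071 / 0.096 ≈ 0.7396

PN ≈ 0.740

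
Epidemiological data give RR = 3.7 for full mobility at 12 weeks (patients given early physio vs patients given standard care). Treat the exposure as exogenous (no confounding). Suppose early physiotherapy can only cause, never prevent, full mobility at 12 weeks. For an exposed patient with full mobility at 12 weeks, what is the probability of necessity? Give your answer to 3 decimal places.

Under exogeneity and monotonicity, PN = (RR − 1) / RR = 1 − 1/RR.
PN = (3.7 − 1) / 3.7 = 2.7 / 3.7 ≈ 0.7297

PN ≈ 0.730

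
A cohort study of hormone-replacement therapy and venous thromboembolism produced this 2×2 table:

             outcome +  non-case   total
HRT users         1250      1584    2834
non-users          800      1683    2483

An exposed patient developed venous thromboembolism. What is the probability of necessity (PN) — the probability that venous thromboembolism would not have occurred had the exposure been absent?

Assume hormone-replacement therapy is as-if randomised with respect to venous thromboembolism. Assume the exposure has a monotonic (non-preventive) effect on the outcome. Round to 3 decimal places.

PN ≈ 0.270

p₁ = P(outcome | exposed) = 1250/2834 = 0.44107
p₀ = P(outcome | unexposed) = 800/2483 = 0.32219
Under exogeneity and monotonicity, PN = (p₁ − p₀)/p₁.
PN = (0.44107 − 0.32219) / 0.44107 ≈ 0.2695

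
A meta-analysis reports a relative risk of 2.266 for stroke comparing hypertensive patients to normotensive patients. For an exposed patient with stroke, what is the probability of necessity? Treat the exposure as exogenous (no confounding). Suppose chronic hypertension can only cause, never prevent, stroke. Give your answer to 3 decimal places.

PN ≈ 0.559

Under exogeneity and monotonicity, PN = (RR − 1) / RR = 1 − 1/RR.
PN = (2.266 − 1) / 2.266 = 1.266 / 2.266 ≈ 0.5587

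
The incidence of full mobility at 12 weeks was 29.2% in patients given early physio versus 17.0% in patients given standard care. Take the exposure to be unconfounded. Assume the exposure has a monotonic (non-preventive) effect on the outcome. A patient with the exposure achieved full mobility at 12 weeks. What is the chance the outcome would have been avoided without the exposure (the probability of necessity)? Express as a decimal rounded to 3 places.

p₁ = 0.292, p₀ = 0.17.
Under exogeneity and monotonicity, PN = (p₁ − p₀) / p₁.
PN = (0.292 − 0.17) / 0.292 = 0.122 / 0.292 ≈ 0.4178

PN ≈ 0.418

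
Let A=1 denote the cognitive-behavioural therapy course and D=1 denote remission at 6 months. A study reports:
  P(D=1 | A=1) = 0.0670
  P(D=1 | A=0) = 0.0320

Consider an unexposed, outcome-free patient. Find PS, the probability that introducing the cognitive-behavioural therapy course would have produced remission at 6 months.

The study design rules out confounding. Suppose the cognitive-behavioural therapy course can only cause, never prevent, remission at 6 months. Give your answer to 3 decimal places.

Let p₁ = 0.067, p₀ = 0.032.
Under exogeneity and monotonicity, PS = (p₁ − p₀) / (1 − p₀).
PS = (0.067 − 0.032) / (1 − 0.032) = 0.035 / 0.968 ≈ 0.0362

PS ≈ 0.036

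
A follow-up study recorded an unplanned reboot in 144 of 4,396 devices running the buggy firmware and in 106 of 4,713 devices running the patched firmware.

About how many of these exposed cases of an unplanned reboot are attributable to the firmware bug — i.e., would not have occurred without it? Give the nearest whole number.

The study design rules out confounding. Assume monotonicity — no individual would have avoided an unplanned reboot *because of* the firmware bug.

p₁ = P(outcome | exposed) = 144/4396 = 0.032757
p₀ = P(outcome | unexposed) = 106/4713 = 0.022491
PN = (p₁ − p₀)/p₁ = (0.032757 − 0.022491) / 0.032757 ≈ 0.31340.
Attributable cases ≈ PN × (exposed cases) = 0.31340 × 144 ≈ 45.13.

about 45 cases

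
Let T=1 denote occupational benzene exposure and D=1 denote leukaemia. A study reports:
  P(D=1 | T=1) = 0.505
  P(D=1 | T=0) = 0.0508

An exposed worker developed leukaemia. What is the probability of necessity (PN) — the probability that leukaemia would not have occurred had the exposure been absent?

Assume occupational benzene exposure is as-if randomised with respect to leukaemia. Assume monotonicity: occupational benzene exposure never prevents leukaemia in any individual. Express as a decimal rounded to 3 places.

Let p₁ = 0.505, p₀ = 0.0508.
Under exogeneity and monotonicity, PN = (p₁ − p₀) / p₁.
PN = (0.505 − 0.0508) / 0.505 = 0.4542 / 0.505 ≈ 0.8994

PN ≈ 0.899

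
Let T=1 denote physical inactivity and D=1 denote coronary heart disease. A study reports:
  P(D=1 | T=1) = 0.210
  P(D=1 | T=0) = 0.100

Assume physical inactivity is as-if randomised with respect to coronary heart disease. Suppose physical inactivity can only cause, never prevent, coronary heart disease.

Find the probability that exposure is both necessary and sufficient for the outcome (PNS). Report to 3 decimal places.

PNS ≈ 0.110

Let p₁ = 0.21, p₀ = 0.1.
Under exogeneity and monotonicity, PNS = p₁ − p₀.
PNS = 0.21 − 0.1 = 0.11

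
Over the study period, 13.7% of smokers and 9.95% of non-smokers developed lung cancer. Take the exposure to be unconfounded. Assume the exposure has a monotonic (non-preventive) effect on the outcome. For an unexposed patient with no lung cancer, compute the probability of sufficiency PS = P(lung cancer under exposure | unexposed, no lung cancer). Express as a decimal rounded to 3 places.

PS ≈ 0.042

p₁ = 0.137, p₀ = 0.0995.
Under exogeneity and monotonicity, PS = (p₁ − p₀) / (1 − p₀).
PS = (0.137 − 0.0995) / (1 − 0.0995) = 0.0375 / 0.9005 ≈ 0.0416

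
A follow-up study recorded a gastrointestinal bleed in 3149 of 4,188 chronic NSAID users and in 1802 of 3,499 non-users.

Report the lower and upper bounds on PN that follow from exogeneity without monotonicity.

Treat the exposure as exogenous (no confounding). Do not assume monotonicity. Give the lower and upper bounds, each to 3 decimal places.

p₁ = P(outcome | exposed) = 3149/4188 = 0.75191
p₀ = P(outcome | unexposed) = 1802/3499 = 0.515
Under exogeneity alone the bounds on PN are max{0,(p₁−p₀)/p₁} ≤ PN ≤ min{1,(1−p₀)/p₁}.
  lower = (p₁ − p₀)/p₁ = 0.23691 / 0.75191 ≈ 0.3151
  upper = min{1, (1 − p₀)/p₁} = 0.485 / 0.75191 ≈ 0.6450

0.315 ≤ PN ≤ 0.645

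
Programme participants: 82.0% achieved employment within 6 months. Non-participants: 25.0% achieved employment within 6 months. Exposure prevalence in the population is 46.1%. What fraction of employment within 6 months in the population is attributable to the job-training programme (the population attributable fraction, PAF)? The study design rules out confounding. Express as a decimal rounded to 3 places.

PAF ≈ 0.512

p₁ = 0.82, p₀ = 0.25.
Overall risk P(Y=1) = π·p₁ + (1−π)·p₀ = 0.461×0.82 + 0.539×0.25 = 0.51277.
Under exogeneity, PAF = [P(Y=1) − p₀] / P(Y=1).
PAF = (0.51277 − 0.25) / 0.51277 ≈ 0.5125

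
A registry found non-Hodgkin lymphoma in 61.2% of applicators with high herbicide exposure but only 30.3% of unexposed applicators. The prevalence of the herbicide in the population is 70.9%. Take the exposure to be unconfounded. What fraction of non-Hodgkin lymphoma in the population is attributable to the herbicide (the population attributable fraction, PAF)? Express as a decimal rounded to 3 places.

p₁ = 0.612, p₀ = 0.303.
Overall risk P(Y=1) = π·p₁ + (1−π)·p₀ = 0.709×0.612 + 0.291×0.303 = 0.52208.
Under exogeneity, PAF = [P(Y=1) − p₀] / P(Y=1).
PAF = (0.52208 − 0.303) / 0.52208 ≈ 0.4196

PAF ≈ 0.420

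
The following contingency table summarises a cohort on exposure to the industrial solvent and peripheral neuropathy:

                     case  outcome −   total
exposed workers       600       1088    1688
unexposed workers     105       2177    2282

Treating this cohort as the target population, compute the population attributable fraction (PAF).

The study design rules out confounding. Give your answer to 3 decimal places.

PAF ≈ 0.741

p₁ = P(outcome | exposed) = 600/1688 = 0.35545
p₀ = P(outcome | unexposed) = 105/2282 = 0.046012
Exposure prevalence π = 1688/3970 = 0.42519; overall risk P(Y=1) = 0.17758.
Under exogeneity, PAF = [P(Y=1) − p₀]/P(Y=1).
PAF = (0.17758 − 0.046012) / 0.17758 ≈ 0.7409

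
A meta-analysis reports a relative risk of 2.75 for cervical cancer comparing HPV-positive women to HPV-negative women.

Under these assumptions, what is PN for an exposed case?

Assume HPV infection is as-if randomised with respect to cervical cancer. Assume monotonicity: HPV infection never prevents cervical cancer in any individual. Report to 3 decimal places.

Under exogeneity and monotonicity, PN = (RR − 1) / RR = 1 − 1/RR.
PN = (2.75 − 1) / 2.75 = 1.75 / 2.75 ≈ 0.6364

PN ≈ 0.636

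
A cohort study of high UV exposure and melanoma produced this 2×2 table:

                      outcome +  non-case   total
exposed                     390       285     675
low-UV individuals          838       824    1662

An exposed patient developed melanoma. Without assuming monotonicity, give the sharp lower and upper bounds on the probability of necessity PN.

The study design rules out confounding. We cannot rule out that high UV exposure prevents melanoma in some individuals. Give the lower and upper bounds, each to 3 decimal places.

p₁ = P(outcome | exposed) = 390/675 = 0.57778
p₀ = P(outcome | unexposed) = 838/1662 = 0.50421
Under exogeneity alone the bounds on PN are max{0,(p₁−p₀)/p₁} ≤ PN ≤ min{1,(1−p₀)/p₁}.
  lower = (p₁ − p₀)/p₁ = 0.073566 / 0.57778 ≈ 0.1273
  upper = min{1, (1 − p₀)/p₁} = 0.49579 / 0.57778 ≈ 0.8581

0.127 ≤ PN ≤ 0.858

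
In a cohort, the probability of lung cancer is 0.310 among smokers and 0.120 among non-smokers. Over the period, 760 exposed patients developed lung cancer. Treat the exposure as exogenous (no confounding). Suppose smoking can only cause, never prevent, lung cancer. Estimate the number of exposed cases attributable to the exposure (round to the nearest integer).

about 466 cases

Let p₁ = 0.31, p₀ = 0.12.
PN = (p₁ − p₀)/p₁ = (0.31 − 0.12) / 0.31 ≈ 0.61290.
Attributable cases ≈ PN × (exposed cases) = 0.61290 × 760 ≈ 465.81.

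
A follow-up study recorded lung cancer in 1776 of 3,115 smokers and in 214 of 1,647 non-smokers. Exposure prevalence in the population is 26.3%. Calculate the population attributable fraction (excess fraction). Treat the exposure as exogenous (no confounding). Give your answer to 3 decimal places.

p₁ = P(outcome | exposed) = 1776/3115 = 0.57014
p₀ = P(outcome | unexposed) = 214/1647 = 0.12993
Overall risk P(Y=1) = π·p₁ + (1−π)·p₀ = 0.263×0.57014 + 0.737×0.12993 = 0.24571.
Under exogeneity, PAF = [P(Y=1) − p₀] / P(Y=1).
PAF = (0.24571 − 0.12993) / 0.24571 ≈ 0.4712

PAF ≈ 0.471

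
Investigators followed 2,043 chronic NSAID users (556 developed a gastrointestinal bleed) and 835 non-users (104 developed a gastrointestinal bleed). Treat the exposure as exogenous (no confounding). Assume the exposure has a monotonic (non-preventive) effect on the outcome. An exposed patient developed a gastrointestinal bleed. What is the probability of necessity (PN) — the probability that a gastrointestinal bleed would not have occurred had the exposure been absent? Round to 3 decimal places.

p₁ = P(outcome | exposed) = 556/2043 = 0.27215
p₀ = P(outcome | unexposed) = 104/835 = 0.12455
Under exogeneity and monotonicity, PN = (p₁ − p₀) / p₁.
PN = (0.27215 − 0.12455) / 0.27215 = 0.1476 / 0.27215 ≈ 0.5423

PN ≈ 0.542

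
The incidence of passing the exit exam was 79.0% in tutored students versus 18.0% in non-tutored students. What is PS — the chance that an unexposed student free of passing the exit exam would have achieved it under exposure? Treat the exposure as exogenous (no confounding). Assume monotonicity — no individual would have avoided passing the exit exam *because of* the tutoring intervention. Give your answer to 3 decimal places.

PS ≈ 0.744

p₁ = 0.79, p₀ = 0.18.
Under exogeneity and monotonicity, PS = (p₁ − p₀) / (1 − p₀).
PS = (0.79 − 0.18) / (1 − 0.18) = 0.61 / 0.82 ≈ 0.7439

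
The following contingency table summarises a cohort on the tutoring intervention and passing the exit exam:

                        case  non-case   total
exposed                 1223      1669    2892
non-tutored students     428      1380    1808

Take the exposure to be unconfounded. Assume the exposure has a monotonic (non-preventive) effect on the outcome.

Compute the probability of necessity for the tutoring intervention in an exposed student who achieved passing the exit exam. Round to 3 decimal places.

PN ≈ 0.440

p₁ = P(outcome | exposed) = 1223/2892 = 0.42289
p₀ = P(outcome | unexposed) = 428/1808 = 0.23673
Under exogeneity and monotonicity, PN = (p₁ − p₀)/p₁.
PN = (0.42289 − 0.23673) / 0.42289 ≈ 0.4402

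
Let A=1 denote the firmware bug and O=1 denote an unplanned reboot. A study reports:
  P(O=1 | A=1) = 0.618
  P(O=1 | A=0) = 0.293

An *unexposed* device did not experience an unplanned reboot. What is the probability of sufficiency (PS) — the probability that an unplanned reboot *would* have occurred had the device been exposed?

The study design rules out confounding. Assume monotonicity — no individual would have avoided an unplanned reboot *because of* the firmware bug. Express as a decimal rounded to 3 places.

Let p₁ = 0.618, p₀ = 0.293.
Under exogeneity and monotonicity, PS = (p₁ − p₀) / (1 − p₀).
PS = (0.618 − 0.293) / (1 − 0.293) = 0.325 / 0.707 ≈ 0.4597

PS ≈ 0.460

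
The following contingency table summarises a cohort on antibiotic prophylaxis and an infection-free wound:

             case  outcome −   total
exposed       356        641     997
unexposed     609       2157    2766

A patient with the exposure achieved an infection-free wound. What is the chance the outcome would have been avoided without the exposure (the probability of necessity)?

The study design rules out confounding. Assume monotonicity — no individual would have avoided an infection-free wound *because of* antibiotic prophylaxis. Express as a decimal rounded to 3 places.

PN ≈ 0.383

p₁ = P(outcome | exposed) = 356/997 = 0.35707
p₀ = P(outcome | unexposed) = 609/2766 = 0.22017
Under exogeneity and monotonicity, PN = (p₁ − p₀) / p₁.
PN = (0.35707 − 0.22017) / 0.35707 = 0.1369 / 0.35707 ≈ 0.3834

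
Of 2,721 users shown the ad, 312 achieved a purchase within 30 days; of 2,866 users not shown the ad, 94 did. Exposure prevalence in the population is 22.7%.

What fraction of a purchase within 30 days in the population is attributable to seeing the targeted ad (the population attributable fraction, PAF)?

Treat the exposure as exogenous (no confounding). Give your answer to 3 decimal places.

p₁ = P(outcome | exposed) = 312/2721 = 0.11466
p₀ = P(outcome | unexposed) = 94/2866 = 0.032798
Overall risk P(Y=1) = π·p₁ + (1−π)·p₀ = 0.227×0.11466 + 0.773×0.032798 = 0.051382.
Under exogeneity, PAF = [P(Y=1) − p₀] / P(Y=1).
PAF = (0.051382 − 0.032798) / 0.051382 ≈ 0.3617

PAF ≈ 0.362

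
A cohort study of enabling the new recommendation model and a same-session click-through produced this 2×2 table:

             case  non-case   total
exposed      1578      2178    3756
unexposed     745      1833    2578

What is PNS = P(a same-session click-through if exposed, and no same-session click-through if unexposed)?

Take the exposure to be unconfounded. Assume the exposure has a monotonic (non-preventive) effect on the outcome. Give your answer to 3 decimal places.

p₁ = P(outcome | exposed) = 1578/3756 = 0.42013
p₀ = P(outcome | unexposed) = 745/2578 = 0.28898
Under exogeneity and monotonicity, PNS = p₁ − p₀.
PNS = 0.42013 − 0.28898 = 0.13114

PNS ≈ 0.131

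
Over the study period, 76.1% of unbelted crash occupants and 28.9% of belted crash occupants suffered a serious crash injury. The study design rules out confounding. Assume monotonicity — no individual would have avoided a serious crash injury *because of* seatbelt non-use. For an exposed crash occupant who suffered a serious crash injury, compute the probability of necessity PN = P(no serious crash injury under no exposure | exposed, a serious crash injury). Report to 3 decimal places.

PN ≈ 0.620

p₁ = 0.761, p₀ = 0.289.
Under exogeneity and monotonicity, PN = (p₁ − p₀) / p₁.
PN = (0.761 − 0.289) / 0.761 = 0.472 / 0.761 ≈ 0.6202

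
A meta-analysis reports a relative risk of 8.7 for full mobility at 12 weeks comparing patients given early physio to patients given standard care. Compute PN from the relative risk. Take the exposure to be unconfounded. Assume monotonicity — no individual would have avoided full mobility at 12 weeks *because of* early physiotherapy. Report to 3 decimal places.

Under exogeneity and monotonicity, PN = (RR − 1) / RR = 1 − 1/RR.
PN = (8.7 − 1) / 8.7 = 7.7 / 8.7 ≈ 0.8851

PN ≈ 0.885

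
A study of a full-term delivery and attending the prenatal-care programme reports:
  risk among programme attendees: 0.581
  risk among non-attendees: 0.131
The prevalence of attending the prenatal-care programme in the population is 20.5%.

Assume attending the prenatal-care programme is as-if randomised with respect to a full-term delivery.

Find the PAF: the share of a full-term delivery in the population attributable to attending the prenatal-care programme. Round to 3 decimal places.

PAF ≈ 0.413

Let p₁ = 0.581, p₀ = 0.131.
Overall risk P(Y=1) = π·p₁ + (1−π)·p₀ = 0.205×0.581 + 0.795×0.131 = 0.22325.
Under exogeneity, PAF = [P(Y=1) − p₀] / P(Y=1).
PAF = (0.22325 − 0.131) / 0.22325 ≈ 0.4132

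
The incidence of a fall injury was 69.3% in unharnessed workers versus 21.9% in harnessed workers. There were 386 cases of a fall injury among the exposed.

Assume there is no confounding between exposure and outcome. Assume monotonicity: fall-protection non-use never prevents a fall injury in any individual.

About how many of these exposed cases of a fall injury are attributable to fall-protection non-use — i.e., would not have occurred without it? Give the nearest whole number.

p₁ = 0.693, p₀ = 0.219.
PN = (p₁ − p₀)/p₁ = (0.693 − 0.219) / 0.693 ≈ 0.68398.
Attributable cases ≈ PN × (exposed cases) = 0.68398 × 386 ≈ 264.02.

about 264 cases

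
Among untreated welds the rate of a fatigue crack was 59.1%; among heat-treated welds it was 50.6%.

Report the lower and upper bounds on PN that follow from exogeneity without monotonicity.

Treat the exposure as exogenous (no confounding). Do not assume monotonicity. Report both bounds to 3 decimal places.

p₁ = 0.591, p₀ = 0.506.
Under exogeneity alone the bounds on PN are max{0,(p₁−p₀)/p₁} ≤ PN ≤ min{1,(1−p₀)/p₁}.
  lower = (p₁ − p₀)/p₁ = 0.085 / 0.591 ≈ 0.1438
  upper = min{1, (1 − p₀)/p₁} = 0.494 / 0.591 ≈ 0.8359

0.144 ≤ PN ≤ 0.836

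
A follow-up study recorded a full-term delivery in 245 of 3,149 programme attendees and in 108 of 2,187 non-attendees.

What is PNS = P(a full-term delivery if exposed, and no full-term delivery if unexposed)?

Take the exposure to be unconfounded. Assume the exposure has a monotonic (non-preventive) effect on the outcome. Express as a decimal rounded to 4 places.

p₁ = P(outcome | exposed) = 245/3149 = 0.077802
p₀ = P(outcome | unexposed) = 108/2187 = 0.049383
Under exogeneity and monotonicity, PNS = p₁ − p₀.
PNS = 0.077802 − 0.049383 = 0.02842

PNS ≈ 0.0284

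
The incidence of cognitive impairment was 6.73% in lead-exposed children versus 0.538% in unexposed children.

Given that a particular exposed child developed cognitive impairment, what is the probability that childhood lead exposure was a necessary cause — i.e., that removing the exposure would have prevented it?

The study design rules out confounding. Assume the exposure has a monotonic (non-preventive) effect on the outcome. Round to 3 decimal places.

p₁ = 0.0673, p₀ = 0.00538.
Under exogeneity and monotonicity, PN = (p₁ − p₀) / p₁.
PN = (0.0673 − 0.00538) / 0.0673 = 0.06192 / 0.0673 ≈ 0.9201

PN ≈ 0.920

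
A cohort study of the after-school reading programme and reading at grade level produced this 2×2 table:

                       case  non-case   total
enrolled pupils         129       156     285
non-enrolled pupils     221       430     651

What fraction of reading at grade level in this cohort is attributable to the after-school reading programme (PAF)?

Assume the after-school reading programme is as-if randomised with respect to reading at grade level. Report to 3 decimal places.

PAF ≈ 0.092

p₁ = P(outcome | exposed) = 129/285 = 0.45263
p₀ = P(outcome | unexposed) = 221/651 = 0.33948
Exposure prevalence π = 285/936 = 0.30449; overall risk P(Y=1) = 0.37393.
Under exogeneity, PAF = [P(Y=1) − p₀]/P(Y=1).
PAF = (0.37393 − 0.33948) / 0.37393 ≈ 0.0921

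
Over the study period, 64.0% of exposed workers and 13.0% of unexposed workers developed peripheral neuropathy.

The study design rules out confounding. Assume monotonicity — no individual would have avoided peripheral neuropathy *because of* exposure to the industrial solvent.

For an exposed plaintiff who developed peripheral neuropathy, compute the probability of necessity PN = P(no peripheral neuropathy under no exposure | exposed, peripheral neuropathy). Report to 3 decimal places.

p₁ = 0.64, p₀ = 0.13.
Under exogeneity and monotonicity, PN = (p₁ − p₀) / p₁.
PN = (0.64 − 0.13) / 0.64 = 0.51 / 0.64 ≈ 0.7969

PN ≈ 0.797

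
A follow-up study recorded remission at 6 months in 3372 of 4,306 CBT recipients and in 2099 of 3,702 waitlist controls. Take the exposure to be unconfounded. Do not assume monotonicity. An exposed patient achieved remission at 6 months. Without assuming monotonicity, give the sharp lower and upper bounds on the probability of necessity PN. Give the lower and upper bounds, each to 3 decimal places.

p₁ = P(outcome | exposed) = 3372/4306 = 0.78309
p₀ = P(outcome | unexposed) = 2099/3702 = 0.56699
Under exogeneity alone the bounds on PN are max{0,(p₁−p₀)/p₁} ≤ PN ≤ min{1,(1−p₀)/p₁}.
  lower = (p₁ − p₀)/p₁ = 0.2161 / 0.78309 ≈ 0.2760
  upper = min{1, (1 − p₀)/p₁} = 0.43301 / 0.78309 ≈ 0.5529

0.276 ≤ PN ≤ 0.553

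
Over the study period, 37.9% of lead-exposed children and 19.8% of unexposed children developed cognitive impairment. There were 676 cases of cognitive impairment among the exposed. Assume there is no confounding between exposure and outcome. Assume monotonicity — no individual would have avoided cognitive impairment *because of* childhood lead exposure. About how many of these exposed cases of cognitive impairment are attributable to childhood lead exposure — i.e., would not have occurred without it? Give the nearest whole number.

about 323 cases

p₁ = 0.379, p₀ = 0.198.
PN = (p₁ − p₀)/p₁ = (0.379 − 0.198) / 0.379 ≈ 0.47757.
Attributable cases ≈ PN × (exposed cases) = 0.47757 × 676 ≈ 322.84.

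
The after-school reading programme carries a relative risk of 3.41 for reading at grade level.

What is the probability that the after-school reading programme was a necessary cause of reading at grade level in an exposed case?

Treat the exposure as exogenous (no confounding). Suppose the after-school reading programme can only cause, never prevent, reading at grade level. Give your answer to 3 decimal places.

Under exogeneity and monotonicity, PN = (RR − 1) / RR = 1 − 1/RR.
PN = (3.41 − 1) / 3.41 = 2.41 / 3.41 ≈ 0.7067

PN ≈ 0.707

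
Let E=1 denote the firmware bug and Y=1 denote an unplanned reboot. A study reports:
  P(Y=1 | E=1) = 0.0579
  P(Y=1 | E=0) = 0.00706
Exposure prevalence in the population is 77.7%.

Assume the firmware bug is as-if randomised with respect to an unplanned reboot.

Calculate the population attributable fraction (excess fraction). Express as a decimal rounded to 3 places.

Let p₁ = 0.0579, p₀ = 0.00706.
Overall risk P(Y=1) = π·p₁ + (1−π)·p₀ = 0.777×0.0579 + 0.223×0.00706 = 0.046563.
Under exogeneity, PAF = [P(Y=1) − p₀] / P(Y=1).
PAF = (0.046563 − 0.00706) / 0.046563 ≈ 0.8484

PAF ≈ 0.848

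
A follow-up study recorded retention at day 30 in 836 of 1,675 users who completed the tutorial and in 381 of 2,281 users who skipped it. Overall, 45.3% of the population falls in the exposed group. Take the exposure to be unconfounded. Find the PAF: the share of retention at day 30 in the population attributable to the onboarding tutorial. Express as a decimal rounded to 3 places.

p₁ = P(outcome | exposed) = 836/1675 = 0.4991
p₀ = P(outcome | unexposed) = 381/2281 = 0.16703
Overall risk P(Y=1) = π·p₁ + (1−π)·p₀ = 0.453×0.4991 + 0.547×0.16703 = 0.31746.
Under exogeneity, PAF = [P(Y=1) − p₀] / P(Y=1).
PAF = (0.31746 − 0.16703) / 0.31746 ≈ 0.4739

PAF ≈ 0.474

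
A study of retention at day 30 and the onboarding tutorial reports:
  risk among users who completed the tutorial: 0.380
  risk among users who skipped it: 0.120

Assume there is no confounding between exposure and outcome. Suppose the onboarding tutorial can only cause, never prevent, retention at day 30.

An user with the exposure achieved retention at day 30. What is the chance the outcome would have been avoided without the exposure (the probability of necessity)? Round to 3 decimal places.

PN ≈ 0.684

Let p₁ = 0.38, p₀ = 0.12.
Under exogeneity and monotonicity, PN = (p₁ − p₀) / p₁.
PN = (0.38 − 0.12) / 0.38 = 0.26 / 0.38 ≈ 0.6842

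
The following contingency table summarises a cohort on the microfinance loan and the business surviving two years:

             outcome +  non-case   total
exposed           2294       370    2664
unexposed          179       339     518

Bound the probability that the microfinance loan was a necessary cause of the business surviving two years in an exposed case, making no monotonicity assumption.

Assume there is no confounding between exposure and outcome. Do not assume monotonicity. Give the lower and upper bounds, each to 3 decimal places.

p₁ = P(outcome | exposed) = 2294/2664 = 0.86111
p₀ = P(outcome | unexposed) = 179/518 = 0.34556
Under exogeneity alone the bounds on PN are max{0,(p₁−p₀)/p₁} ≤ PN ≤ min{1,(1−p₀)/p₁}.
  lower = (p₁ − p₀)/p₁ = 0.51555 / 0.86111 ≈ 0.5987
  upper = min{1, (1 − p₀)/p₁} = 0.65444 / 0.86111 ≈ 0.7600

0.599 ≤ PN ≤ 0.760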